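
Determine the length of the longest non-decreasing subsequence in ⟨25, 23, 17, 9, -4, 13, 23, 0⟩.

Scanning left to right, the best length ending at each element is: 25→1, 23→1, 17→1, 9→1, -4→1, 13→2, 23→3, 0→2.
So the longest non-decreasing subsequence has length 3, e.g. 9, 13, 23.

3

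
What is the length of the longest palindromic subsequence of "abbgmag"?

4

Using dp[i][j] = 2 + dp[i+1][j−1] if the ends match, else max(dp[i+1][j], dp[i][j−1]):
dp[1][7] = 4. A witness is abba at positions 1,2,3,6.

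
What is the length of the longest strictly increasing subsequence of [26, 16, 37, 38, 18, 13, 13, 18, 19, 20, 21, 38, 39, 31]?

7

Scanning left to right, the best length ending at each element is: 26→1, 16→1, 37→2, 38→3, 18→2, 13→1, 13→1, 18→2, 19→3, 20→4, 21→5, 38→6, 39→7, 31→6.
So the longest increasing subsequence has length 7, e.g. 16, 18, 19, 20, 21, 38, 39.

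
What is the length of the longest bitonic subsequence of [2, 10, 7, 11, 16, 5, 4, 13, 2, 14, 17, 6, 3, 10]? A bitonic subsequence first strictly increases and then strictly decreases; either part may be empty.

8

One longest bitonic subsequence is 2, 10, 11, 13, 14, 17, 6, 3 (positions 1,2,4,8,10,11,12,13): it rises to 17 then falls. Length 8 is optimal.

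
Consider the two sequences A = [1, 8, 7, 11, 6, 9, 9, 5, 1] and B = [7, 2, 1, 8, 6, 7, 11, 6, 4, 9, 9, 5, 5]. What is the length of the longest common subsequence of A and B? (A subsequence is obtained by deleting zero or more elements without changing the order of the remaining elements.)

8

Backtracking the LCS table gives one alignment: 1 (A1,B3) → 8 (A2,B4) → 7 (A3,B6) → 11 (A4,B7) → 6 (A5,B8) → 9 (A6,B10) → 9 (A7,B11) → 5 (A8,B13).
So the longest common subsequence has length 8.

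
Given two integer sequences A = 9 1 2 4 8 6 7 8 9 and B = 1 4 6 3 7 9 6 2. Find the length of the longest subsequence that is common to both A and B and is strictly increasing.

A longest common strictly increasing subsequence is 1, 4, 6, 7, 9 (length 5); it appears in order in both A and B, and no longer such subsequence exists.

5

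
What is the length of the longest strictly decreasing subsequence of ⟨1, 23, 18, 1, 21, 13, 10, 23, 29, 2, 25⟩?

Scanning left to right, the best length ending at each element is: 1→1, 23→1, 18→2, 1→3, 21→2, 13→3, 10→4, 23→1, 29→1, 2→5, 25→2.
So the longest decreasing subsequence has length 5, e.g. 23, 18, 13, 10, 2.

5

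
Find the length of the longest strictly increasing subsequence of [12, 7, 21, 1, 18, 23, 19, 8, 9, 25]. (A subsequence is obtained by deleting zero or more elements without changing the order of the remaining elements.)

One longest increasing subsequence is 12, 21, 23, 25 (positions 1,3,6,10), of length 4; no longer one exists.

4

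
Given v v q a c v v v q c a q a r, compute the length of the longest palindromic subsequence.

9

One longest palindromic subsequence is qacvvvcaq (positions 3,4,5,6,7,8,10,11,12); it reads the same forward and backward, and the interval DP gives dp[1][14] = 9.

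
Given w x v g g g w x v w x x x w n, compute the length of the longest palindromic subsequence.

9

Using dp[i][j] = 2 + dp[i+1][j−1] if the ends match, else max(dp[i+1][j], dp[i][j−1]):
dp[1][15] = 9. A witness is wxvgggvxw at positions 1,2,3,4,5,6,9,13,14.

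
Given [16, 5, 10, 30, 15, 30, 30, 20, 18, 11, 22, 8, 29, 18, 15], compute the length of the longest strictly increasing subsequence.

6

One longest increasing subsequence is 5, 10, 15, 20, 22, 29 (positions 2,3,5,8,11,13), of length 6; no longer one exists.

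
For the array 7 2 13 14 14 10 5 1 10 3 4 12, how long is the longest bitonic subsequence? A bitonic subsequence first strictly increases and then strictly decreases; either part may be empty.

6

One longest bitonic subsequence is 7, 13, 14, 10, 5, 4 (positions 1,3,4,6,7,11): it rises to 14 then falls. Length 6 is optimal.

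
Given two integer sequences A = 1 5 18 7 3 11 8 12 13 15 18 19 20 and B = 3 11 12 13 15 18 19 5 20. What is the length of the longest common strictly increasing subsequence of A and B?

A longest common strictly increasing subsequence is 3, 11, 12, 13, 15, 18, 19, 20 (length 8); it appears in order in both A and B, and no longer such subsequence exists.

8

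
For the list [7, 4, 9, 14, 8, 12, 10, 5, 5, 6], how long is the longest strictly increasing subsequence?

3

Let dp[i] be the longest increasing subsequence ending at position i. Then dp = [1, 1, 2, 3, 2, 3, 3, 2, 2, 3].
The maximum is 3; one witness is 7, 9, 14 at positions 1,3,4.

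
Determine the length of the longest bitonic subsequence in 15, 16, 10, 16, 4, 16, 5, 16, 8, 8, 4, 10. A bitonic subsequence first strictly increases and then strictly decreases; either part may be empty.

One longest bitonic subsequence is 15, 16, 10, 8, 4 (positions 1,2,3,10,11): it rises to 16 then falls. Length 5 is optimal.

5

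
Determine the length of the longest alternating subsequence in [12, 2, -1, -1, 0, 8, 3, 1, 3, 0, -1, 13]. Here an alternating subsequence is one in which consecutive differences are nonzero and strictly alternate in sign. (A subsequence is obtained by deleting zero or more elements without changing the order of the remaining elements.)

Track the best alternating length ending on an up-step vs a down-step at each position: up/down = 1/1, 1/2, 1/2, 1/2, 3/2, 3/2, 3/4, 3/4, 5/4, 3/6, 1/6, 7/1.
The maximum over both is 7; one such subsequence is 12, 2, 8, 1, 3, 0, 13.

7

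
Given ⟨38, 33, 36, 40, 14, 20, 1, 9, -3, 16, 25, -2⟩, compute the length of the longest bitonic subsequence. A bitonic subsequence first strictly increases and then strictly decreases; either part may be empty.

6

One longest bitonic subsequence is 33, 36, 40, 20, 16, -2 (positions 2,3,4,6,10,12): it rises to 40 then falls. Length 6 is optimal.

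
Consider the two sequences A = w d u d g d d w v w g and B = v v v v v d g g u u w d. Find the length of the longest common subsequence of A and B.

3

Backtracking the LCS table gives one alignment: d (A2,B6) → u (A3,B10) → d (A7,B12).
So the longest common subsequence has length 3.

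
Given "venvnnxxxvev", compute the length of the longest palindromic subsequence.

9

One longest palindromic subsequence is vevxxxvev (positions 1,2,4,7,8,9,10,11,12); it reads the same forward and backward, and the interval DP gives dp[1][12] = 9.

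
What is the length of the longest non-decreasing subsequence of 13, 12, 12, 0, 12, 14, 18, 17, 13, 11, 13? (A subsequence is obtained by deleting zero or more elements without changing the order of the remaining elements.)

5

Let dp[i] be the longest non-decreasing subsequence ending at position i. Then dp = [1, 1, 2, 1, 3, 4, 5, 5, 4, 2, 5].
The maximum is 5; one witness is 12, 12, 12, 14, 18 at positions 2,3,5,6,7.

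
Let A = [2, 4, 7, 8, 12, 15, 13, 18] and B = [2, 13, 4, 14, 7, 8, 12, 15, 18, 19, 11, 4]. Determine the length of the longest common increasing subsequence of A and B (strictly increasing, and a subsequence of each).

7

A longest common strictly increasing subsequence is 2, 4, 7, 8, 12, 15, 18 (length 7); it appears in order in both A and B, and no longer such subsequence exists.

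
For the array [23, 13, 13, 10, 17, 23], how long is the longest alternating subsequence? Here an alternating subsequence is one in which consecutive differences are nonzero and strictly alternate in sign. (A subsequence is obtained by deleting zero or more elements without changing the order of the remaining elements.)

3

A longest alternating subsequence is 23, 13, 17 (positions 1,2,5); its 2 consecutive differences strictly alternate in sign, and length 3 is optimal.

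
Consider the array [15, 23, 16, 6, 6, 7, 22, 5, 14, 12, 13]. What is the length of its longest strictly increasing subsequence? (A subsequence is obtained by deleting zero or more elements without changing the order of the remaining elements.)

4

Scanning left to right, the best length ending at each element is: 15→1, 23→2, 16→2, 6→1, 6→1, 7→2, 22→3, 5→1, 14→3, 12→3, 13→4.
So the longest increasing subsequence has length 4, e.g. 6, 7, 12, 13.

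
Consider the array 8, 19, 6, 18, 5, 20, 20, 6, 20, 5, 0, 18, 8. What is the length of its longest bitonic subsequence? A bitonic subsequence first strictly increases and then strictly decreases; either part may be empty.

One longest bitonic subsequence is 8, 19, 18, 6, 5, 0 (positions 1,2,4,8,10,11): it rises to 19 then falls. Length 6 is optimal.

6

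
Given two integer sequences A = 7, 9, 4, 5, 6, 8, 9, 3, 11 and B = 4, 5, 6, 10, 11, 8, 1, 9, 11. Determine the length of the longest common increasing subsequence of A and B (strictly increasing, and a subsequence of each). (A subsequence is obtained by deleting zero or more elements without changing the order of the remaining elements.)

For each value that appears in both, track the longest common increasing run ending there.
The best achievable length is 6; one witness is 4, 5, 6, 8, 9, 11 (A-positions 3,4,5,6,7,9, B-positions 1,2,3,6,8,9).

6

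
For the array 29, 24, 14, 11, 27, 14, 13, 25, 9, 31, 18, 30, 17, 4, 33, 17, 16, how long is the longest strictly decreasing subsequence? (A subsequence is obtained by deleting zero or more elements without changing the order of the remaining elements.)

6

Let dp[i] be the longest decreasing subsequence ending at position i. Then dp = [1, 2, 3, 4, 2, 3, 4, 3, 5, 1, 4, 2, 5, 6, 1, 5, 6].
The maximum is 6; one witness is 29, 24, 14, 11, 9, 4 at positions 1,2,3,4,9,14.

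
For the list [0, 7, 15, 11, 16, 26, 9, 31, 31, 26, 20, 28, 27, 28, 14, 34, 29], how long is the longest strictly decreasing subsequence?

4

Let dp[i] be the longest decreasing subsequence ending at position i. Then dp = [1, 1, 1, 2, 1, 1, 3, 1, 1, 2, 3, 2, 3, 2, 4, 1, 2].
The maximum is 4; one witness is 31, 26, 20, 14 at positions 8,10,11,15.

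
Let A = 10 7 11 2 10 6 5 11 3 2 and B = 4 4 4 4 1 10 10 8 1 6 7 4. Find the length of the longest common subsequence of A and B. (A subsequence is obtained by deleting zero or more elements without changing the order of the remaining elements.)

Backtracking the LCS table gives one alignment: 10 (A1,B6) → 10 (A5,B7) → 6 (A6,B10).
So the longest common subsequence has length 3.

3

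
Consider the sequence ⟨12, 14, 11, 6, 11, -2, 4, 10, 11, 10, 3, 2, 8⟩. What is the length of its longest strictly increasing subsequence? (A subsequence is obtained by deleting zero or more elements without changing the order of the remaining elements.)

4

Let dp[i] be the longest increasing subsequence ending at position i. Then dp = [1, 2, 1, 1, 2, 1, 2, 3, 4, 3, 2, 2, 3].
The maximum is 4; one witness is -2, 4, 10, 11 at positions 6,7,8,9.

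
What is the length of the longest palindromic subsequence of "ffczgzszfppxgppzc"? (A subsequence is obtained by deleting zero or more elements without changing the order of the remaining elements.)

9

Using dp[i][j] = 2 + dp[i+1][j−1] if the ends match, else max(dp[i+1][j], dp[i][j−1]):
dp[1][17] = 9. A witness is czppgppzc at positions 3,4,10,11,13,14,15,16,17.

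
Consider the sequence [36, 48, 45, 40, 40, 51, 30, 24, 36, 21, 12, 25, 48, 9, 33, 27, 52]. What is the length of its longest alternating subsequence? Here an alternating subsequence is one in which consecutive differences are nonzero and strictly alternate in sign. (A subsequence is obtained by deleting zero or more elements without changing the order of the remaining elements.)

Track the best alternating length ending on an up-step vs a down-step at each position: up/down = 1/1, 2/1, 2/3, 2/3, 2/3, 4/1, 1/5, 1/5, 6/5, 1/7, 1/7, 8/7, 8/5, 1/9, 10/9, 10/11, 12/1.
The maximum over both is 12; one such subsequence is 36, 48, 45, 51, 30, 36, 21, 25, 9, 33, 27, 52.

12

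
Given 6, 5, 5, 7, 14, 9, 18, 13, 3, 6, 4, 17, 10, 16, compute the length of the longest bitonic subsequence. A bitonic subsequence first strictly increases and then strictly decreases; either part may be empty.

One longest bitonic subsequence is 6, 7, 14, 18, 13, 6, 4 (positions 1,4,5,7,8,10,11): it rises to 18 then falls. Length 7 is optimal.

7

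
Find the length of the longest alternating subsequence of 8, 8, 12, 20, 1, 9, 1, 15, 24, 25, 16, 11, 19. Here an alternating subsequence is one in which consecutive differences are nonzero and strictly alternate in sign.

8

A longest alternating subsequence is 8, 12, 1, 9, 1, 24, 16, 19 (positions 1,3,5,6,7,9,11,13); its 7 consecutive differences strictly alternate in sign, and length 8 is optimal.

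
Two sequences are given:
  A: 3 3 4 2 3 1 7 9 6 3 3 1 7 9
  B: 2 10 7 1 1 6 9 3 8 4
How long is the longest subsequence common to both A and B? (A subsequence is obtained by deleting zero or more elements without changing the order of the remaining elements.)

A longest common subsequence is 2, 1, 9, 3 (length 4); the LCS DP confirms no longer common subsequence exists.

4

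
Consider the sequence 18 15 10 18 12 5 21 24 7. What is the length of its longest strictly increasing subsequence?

Let dp[i] be the longest increasing subsequence ending at position i. Then dp = [1, 1, 1, 2, 2, 1, 3, 4, 2].
The maximum is 4; one witness is 15, 18, 21, 24 at positions 2,4,7,8.

4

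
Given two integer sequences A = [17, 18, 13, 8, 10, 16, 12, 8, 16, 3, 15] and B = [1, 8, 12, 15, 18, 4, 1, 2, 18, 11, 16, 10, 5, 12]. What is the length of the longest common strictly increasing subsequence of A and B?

A longest common strictly increasing subsequence is 8, 12, 15 (length 3); it appears in order in both A and B, and no longer such subsequence exists.

3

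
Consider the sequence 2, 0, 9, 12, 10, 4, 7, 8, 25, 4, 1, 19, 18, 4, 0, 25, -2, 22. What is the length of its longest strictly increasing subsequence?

6

Scanning left to right, the best length ending at each element is: 2→1, 0→1, 9→2, 12→3, 10→3, 4→2, 7→3, 8→4, 25→5, 4→2, 1→2, 19→5, 18→5, 4→3, 0→1, 25→6, -2→1, 22→6.
So the longest increasing subsequence has length 6, e.g. 2, 4, 7, 8, 19, 25.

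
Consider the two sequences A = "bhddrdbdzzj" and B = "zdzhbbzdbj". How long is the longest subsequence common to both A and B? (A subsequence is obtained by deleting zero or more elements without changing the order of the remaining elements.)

Backtracking the LCS table gives one alignment: b (A1,B6) → d (A6,B8) → b (A7,B9) → j (A11,B10).
So the longest common subsequence has length 4.

4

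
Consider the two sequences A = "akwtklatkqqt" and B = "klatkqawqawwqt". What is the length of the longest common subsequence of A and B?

8

A longest common subsequence is klatkqqt (length 8); the LCS DP confirms no longer common subsequence exists.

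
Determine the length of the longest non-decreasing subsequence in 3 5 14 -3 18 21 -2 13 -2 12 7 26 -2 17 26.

7

Scanning left to right, the best length ending at each element is: 3→1, 5→2, 14→3, -3→1, 18→4, 21→5, -2→2, 13→3, -2→3, 12→4, 7→4, 26→6, -2→4, 17→5, 26→7.
So the longest non-decreasing subsequence has length 7, e.g. 3, 5, 14, 18, 21, 26, 26.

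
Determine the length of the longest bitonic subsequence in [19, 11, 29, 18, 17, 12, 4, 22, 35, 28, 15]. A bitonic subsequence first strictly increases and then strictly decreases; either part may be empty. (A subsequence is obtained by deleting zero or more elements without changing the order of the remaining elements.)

One longest bitonic subsequence is 19, 29, 18, 17, 12, 4 (positions 1,3,4,5,6,7): it rises to 29 then falls. Length 6 is optimal.

6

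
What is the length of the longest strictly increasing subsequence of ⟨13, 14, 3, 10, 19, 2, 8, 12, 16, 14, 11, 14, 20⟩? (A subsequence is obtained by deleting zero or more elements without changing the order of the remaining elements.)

Scanning left to right, the best length ending at each element is: 13→1, 14→2, 3→1, 10→2, 19→3, 2→1, 8→2, 12→3, 16→4, 14→4, 11→3, 14→4, 20→5.
So the longest increasing subsequence has length 5, e.g. 3, 10, 12, 16, 20.

5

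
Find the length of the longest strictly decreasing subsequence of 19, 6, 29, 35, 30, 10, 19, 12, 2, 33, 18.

Let dp[i] be the longest decreasing subsequence ending at position i. Then dp = [1, 2, 1, 1, 2, 3, 3, 4, 5, 2, 4].
The maximum is 5; one witness is 35, 30, 19, 12, 2 at positions 4,5,7,8,9.

5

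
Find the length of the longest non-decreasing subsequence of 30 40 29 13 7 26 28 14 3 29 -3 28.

4

Let dp[i] be the longest non-decreasing subsequence ending at position i. Then dp = [1, 2, 1, 1, 1, 2, 3, 2, 1, 4, 1, 4].
The maximum is 4; one witness is 13, 26, 28, 29 at positions 4,6,7,10.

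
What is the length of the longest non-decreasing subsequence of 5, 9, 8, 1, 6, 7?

3

One longest non-decreasing subsequence is 5, 6, 7 (positions 1,5,6), of length 3; no longer one exists.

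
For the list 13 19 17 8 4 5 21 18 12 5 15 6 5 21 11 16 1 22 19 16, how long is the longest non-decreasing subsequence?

Let dp[i] be the longest non-decreasing subsequence ending at position i. Then dp = [1, 2, 2, 1, 1, 2, 3, 3, 3, 3, 4, 4, 4, 5, 5, 6, 1, 7, 7, 7].
The maximum is 7; one witness is 4, 5, 5, 6, 11, 16, 22 at positions 5,6,10,12,15,16,18.

7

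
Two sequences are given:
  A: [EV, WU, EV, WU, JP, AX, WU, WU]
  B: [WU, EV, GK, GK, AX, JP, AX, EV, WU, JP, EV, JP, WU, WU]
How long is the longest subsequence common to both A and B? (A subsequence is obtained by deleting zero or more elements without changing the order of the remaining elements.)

6

Backtracking the LCS table gives one alignment: EV (A1,B8) → WU (A2,B9) → EV (A3,B11) → JP (A5,B12) → WU (A7,B13) → WU (A8,B14).
So the longest common subsequence has length 6.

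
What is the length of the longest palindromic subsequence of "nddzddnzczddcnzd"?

11

Using dp[i][j] = 2 + dp[i+1][j−1] if the ends match, else max(dp[i+1][j], dp[i][j−1]):
dp[1][16] = 11. A witness is dzddzczddzd at positions 2,4,5,6,8,9,10,11,12,15,16.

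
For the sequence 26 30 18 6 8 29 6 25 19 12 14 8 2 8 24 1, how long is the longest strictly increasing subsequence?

5

Scanning left to right, the best length ending at each element is: 26→1, 30→2, 18→1, 6→1, 8→2, 29→3, 6→1, 25→3, 19→3, 12→3, 14→4, 8→2, 2→1, 8→2, 24→5, 1→1.
So the longest increasing subsequence has length 5, e.g. 6, 8, 12, 14, 24.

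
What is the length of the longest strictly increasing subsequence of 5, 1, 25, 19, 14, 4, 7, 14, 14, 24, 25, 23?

Let dp[i] be the longest increasing subsequence ending at position i. Then dp = [1, 1, 2, 2, 2, 2, 3, 4, 4, 5, 6, 5].
The maximum is 6; one witness is 1, 4, 7, 14, 24, 25 at positions 2,6,7,8,10,11.

6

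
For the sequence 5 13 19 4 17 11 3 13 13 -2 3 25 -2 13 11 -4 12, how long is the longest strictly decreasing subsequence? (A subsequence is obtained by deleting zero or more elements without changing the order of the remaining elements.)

Let dp[i] be the longest decreasing subsequence ending at position i. Then dp = [1, 1, 1, 2, 2, 3, 4, 3, 3, 5, 4, 1, 5, 3, 4, 6, 4].
The maximum is 6; one witness is 19, 17, 11, 3, -2, -4 at positions 3,5,6,7,10,16.

6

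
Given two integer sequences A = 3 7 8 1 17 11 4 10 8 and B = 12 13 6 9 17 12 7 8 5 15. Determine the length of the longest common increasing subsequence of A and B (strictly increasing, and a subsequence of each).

For each value that appears in both, track the longest common increasing run ending there.
The best achievable length is 2; one witness is 7, 8 (A-positions 2,3, B-positions 7,8).

2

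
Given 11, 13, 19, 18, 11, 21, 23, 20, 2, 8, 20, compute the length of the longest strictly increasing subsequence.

One longest increasing subsequence is 11, 13, 19, 21, 23 (positions 1,2,3,6,7), of length 5; no longer one exists.

5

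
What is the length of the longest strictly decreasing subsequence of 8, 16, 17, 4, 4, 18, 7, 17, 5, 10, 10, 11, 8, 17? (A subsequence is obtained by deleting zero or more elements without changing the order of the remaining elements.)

Let dp[i] be the longest decreasing subsequence ending at position i. Then dp = [1, 1, 1, 2, 2, 1, 2, 2, 3, 3, 3, 3, 4, 2].
The maximum is 4; one witness is 18, 17, 10, 8 at positions 6,8,10,13.

4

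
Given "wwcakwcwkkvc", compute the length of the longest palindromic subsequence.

7

One longest palindromic subsequence is ckwcwkc (positions 3,5,6,7,8,10,12); it reads the same forward and backward, and the interval DP gives dp[1][12] = 7.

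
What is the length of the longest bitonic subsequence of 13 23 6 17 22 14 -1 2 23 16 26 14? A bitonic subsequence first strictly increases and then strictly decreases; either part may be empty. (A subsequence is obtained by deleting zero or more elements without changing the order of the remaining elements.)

6

Let inc[i] be the LIS ending at i and dec[i] the longest strictly decreasing subsequence starting at i. inc = [1, 2, 1, 2, 3, 2, 1, 2, 4, 3, 5, 3], dec = [3, 4, 2, 3, 3, 2, 1, 1, 3, 2, 2, 1].
max_i inc[i]+dec[i]−1 = 6, with one witness 13, 17, 22, 23, 16, 14.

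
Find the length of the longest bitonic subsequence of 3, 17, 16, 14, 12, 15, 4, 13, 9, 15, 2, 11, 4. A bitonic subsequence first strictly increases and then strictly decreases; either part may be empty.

One longest bitonic subsequence is 3, 17, 16, 15, 13, 11, 4 (positions 1,2,3,6,8,12,13): it rises to 17 then falls. Length 7 is optimal.

7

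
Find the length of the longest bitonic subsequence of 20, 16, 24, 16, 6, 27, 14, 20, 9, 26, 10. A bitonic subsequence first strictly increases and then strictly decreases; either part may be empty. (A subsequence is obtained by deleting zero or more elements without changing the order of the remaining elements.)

One longest bitonic subsequence is 20, 24, 16, 14, 10 (positions 1,3,4,7,11): it rises to 24 then falls. Length 5 is optimal.

5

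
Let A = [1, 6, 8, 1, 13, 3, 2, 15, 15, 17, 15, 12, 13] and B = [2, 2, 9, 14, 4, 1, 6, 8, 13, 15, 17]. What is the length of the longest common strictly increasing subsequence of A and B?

For each value that appears in both, track the longest common increasing run ending there.
The best achievable length is 6; one witness is 1, 6, 8, 13, 15, 17 (A-positions 1,2,3,5,8,10, B-positions 6,7,8,9,10,11).

6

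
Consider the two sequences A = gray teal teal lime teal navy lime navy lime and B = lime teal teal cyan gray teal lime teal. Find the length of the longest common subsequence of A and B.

A longest common subsequence is gray, teal, lime, teal (length 4); the LCS DP confirms no longer common subsequence exists.

4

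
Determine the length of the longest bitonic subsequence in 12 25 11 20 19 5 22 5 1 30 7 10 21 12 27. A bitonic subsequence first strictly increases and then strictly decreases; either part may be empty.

One longest bitonic subsequence is 12, 25, 20, 19, 5, 1 (positions 1,2,4,5,8,9): it rises to 25 then falls. Length 6 is optimal.

6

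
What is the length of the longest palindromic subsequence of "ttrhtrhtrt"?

Using dp[i][j] = 2 + dp[i+1][j−1] if the ends match, else max(dp[i+1][j], dp[i][j−1]):
dp[1][10] = 7. A witness is trthtrt at positions 1,3,5,7,8,9,10.

7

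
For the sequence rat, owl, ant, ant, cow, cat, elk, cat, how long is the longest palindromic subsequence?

One longest palindromic subsequence is cat elk cat (positions 6,7,8); it reads the same forward and backward, and the interval DP gives dp[1][8] = 3.

3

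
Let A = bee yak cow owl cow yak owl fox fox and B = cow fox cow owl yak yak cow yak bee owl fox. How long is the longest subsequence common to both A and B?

6

A longest common subsequence is cow, owl, cow, yak, owl, fox (length 6); the LCS DP confirms no longer common subsequence exists.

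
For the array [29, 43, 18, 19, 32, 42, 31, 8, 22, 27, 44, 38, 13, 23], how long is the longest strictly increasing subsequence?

Let dp[i] be the longest increasing subsequence ending at position i. Then dp = [1, 2, 1, 2, 3, 4, 3, 1, 3, 4, 5, 5, 2, 4].
The maximum is 5; one witness is 18, 19, 32, 42, 44 at positions 3,4,5,6,11.

5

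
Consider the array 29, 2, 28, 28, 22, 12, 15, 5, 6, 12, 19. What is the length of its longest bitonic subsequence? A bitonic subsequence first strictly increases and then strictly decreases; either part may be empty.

5

Let inc[i] be the LIS ending at i and dec[i] the longest strictly decreasing subsequence starting at i. inc = [1, 1, 2, 2, 2, 2, 3, 2, 3, 4, 5], dec = [5, 1, 4, 4, 3, 2, 2, 1, 1, 1, 1].
max_i inc[i]+dec[i]−1 = 5, with one witness 29, 28, 22, 15, 12.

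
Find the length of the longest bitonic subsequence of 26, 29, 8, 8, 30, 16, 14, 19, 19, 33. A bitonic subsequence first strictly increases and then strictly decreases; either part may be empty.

Let inc[i] be the LIS ending at i and dec[i] the longest strictly decreasing subsequence starting at i. inc = [1, 2, 1, 1, 3, 2, 2, 3, 3, 4], dec = [3, 3, 1, 1, 3, 2, 1, 1, 1, 1].
max_i inc[i]+dec[i]−1 = 5, with one witness 26, 29, 30, 16, 14.

5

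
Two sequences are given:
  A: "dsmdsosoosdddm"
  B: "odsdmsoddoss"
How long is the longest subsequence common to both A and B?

7

Backtracking the LCS table gives one alignment: d (A1,B2) → s (A2,B3) → m (A3,B5) → d (A4,B9) → o (A6,B10) → s (A7,B11) → s (A10,B12).
So the longest common subsequence has length 7.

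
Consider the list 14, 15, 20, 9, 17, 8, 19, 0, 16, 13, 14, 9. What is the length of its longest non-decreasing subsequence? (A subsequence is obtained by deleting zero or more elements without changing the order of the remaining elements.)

One longest non-decreasing subsequence is 14, 15, 17, 19 (positions 1,2,5,7), of length 4; no longer one exists.

4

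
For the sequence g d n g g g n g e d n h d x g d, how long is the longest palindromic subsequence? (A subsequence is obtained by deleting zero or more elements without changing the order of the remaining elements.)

Using dp[i][j] = 2 + dp[i+1][j−1] if the ends match, else max(dp[i+1][j], dp[i][j−1]):
dp[1][16] = 10. A witness is gdnggggndg at positions 1,2,3,4,5,6,8,11,13,15.

10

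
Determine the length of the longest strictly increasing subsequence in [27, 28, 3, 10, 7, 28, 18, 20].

4

One longest increasing subsequence is 3, 10, 18, 20 (positions 3,4,7,8), of length 4; no longer one exists.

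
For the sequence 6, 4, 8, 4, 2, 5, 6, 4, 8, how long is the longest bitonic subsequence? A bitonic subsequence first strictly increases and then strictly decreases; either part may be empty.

One longest bitonic subsequence is 6, 8, 6, 4 (positions 1,3,7,8): it rises to 8 then falls. Length 4 is optimal.

4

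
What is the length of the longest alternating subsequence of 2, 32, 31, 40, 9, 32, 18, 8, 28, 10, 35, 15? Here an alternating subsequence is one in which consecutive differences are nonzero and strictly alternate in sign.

A longest alternating subsequence is 2, 32, 31, 40, 9, 32, 18, 28, 10, 35, 15 (positions 1,2,3,4,5,6,7,9,10,11,12); its 10 consecutive differences strictly alternate in sign, and length 11 is optimal.

11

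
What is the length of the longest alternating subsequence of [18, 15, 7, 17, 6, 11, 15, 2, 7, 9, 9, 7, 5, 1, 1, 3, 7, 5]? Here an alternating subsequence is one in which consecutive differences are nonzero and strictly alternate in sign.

10

Track the best alternating length ending on an up-step vs a down-step at each position: up/down = 1/1, 1/2, 1/2, 3/2, 1/4, 5/4, 5/4, 1/6, 7/6, 7/6, 7/6, 7/8, 7/8, 1/8, 1/8, 9/8, 9/8, 9/10.
The maximum over both is 10; one such subsequence is 18, 15, 17, 6, 11, 2, 7, 5, 7, 5.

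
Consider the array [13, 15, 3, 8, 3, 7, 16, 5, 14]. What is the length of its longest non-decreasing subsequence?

Scanning left to right, the best length ending at each element is: 13→1, 15→2, 3→1, 8→2, 3→2, 7→3, 16→4, 5→3, 14→4.
So the longest non-decreasing subsequence has length 4, e.g. 3, 3, 7, 16.

4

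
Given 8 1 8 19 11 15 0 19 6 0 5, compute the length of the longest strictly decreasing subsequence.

Let dp[i] be the longest decreasing subsequence ending at position i. Then dp = [1, 2, 1, 1, 2, 2, 3, 1, 3, 4, 4].
The maximum is 4; one witness is 19, 11, 6, 0 at positions 4,5,9,10.

4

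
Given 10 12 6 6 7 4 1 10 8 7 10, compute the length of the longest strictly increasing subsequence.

4

Let dp[i] be the longest increasing subsequence ending at position i. Then dp = [1, 2, 1, 1, 2, 1, 1, 3, 3, 2, 4].
The maximum is 4; one witness is 6, 7, 8, 10 at positions 3,5,9,11.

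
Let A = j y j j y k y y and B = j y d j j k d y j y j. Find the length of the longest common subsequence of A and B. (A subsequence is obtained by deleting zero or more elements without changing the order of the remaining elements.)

Backtracking the LCS table gives one alignment: j (A1,B1) → y (A2,B2) → j (A3,B4) → j (A4,B5) → k (A6,B6) → y (A7,B8) → y (A8,B10).
So the longest common subsequence has length 7.

7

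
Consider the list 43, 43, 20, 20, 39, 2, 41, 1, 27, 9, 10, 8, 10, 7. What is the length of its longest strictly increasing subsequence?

3

Scanning left to right, the best length ending at each element is: 43→1, 43→1, 20→1, 20→1, 39→2, 2→1, 41→3, 1→1, 27→2, 9→2, 10→3, 8→2, 10→3, 7→2.
So the longest increasing subsequence has length 3, e.g. 20, 39, 41.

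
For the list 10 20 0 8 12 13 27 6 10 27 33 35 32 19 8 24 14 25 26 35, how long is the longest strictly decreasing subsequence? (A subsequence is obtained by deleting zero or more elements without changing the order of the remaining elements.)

One longest decreasing subsequence is 20, 12, 10, 8 (positions 2,5,9,15), of length 4; no longer one exists.

4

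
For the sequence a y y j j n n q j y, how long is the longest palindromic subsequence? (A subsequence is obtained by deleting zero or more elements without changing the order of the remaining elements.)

6

One longest palindromic subsequence is yjnnjy (positions 2,4,6,7,9,10); it reads the same forward and backward, and the interval DP gives dp[1][10] = 6.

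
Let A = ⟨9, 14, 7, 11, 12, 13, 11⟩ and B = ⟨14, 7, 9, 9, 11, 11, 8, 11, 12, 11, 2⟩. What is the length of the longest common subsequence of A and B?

5

A longest common subsequence is 14, 7, 11, 12, 11 (length 5); the LCS DP confirms no longer common subsequence exists.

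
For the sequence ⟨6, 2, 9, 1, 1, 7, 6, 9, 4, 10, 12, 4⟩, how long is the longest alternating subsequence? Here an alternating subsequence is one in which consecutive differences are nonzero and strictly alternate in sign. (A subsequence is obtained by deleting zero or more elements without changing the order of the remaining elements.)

A longest alternating subsequence is 6, 2, 9, 1, 7, 6, 9, 4, 10, 4 (positions 1,2,3,4,6,7,8,9,10,12); its 9 consecutive differences strictly alternate in sign, and length 10 is optimal.

10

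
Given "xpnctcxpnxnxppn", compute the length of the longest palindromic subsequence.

7

One longest palindromic subsequence is npxnxpn (positions 3,8,10,11,12,14,15); it reads the same forward and backward, and the interval DP gives dp[1][15] = 7.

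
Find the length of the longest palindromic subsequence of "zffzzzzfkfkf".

8

One longest palindromic subsequence is ffzzzzff (positions 2,3,4,5,6,7,10,12); it reads the same forward and backward, and the interval DP gives dp[1][12] = 8.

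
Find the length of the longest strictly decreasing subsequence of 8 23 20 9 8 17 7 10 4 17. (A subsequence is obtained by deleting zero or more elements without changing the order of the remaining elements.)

6

One longest decreasing subsequence is 23, 20, 9, 8, 7, 4 (positions 2,3,4,5,7,9), of length 6; no longer one exists.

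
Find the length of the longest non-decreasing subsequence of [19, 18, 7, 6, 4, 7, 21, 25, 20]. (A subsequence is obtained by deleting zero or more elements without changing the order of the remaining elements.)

4

Let dp[i] be the longest non-decreasing subsequence ending at position i. Then dp = [1, 1, 1, 1, 1, 2, 3, 4, 3].
The maximum is 4; one witness is 7, 7, 21, 25 at positions 3,6,7,8.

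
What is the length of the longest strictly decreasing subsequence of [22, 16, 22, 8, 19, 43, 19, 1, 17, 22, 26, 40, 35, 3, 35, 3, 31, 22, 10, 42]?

One longest decreasing subsequence is 43, 40, 35, 31, 22, 10 (positions 6,12,13,17,18,19), of length 6; no longer one exists.

6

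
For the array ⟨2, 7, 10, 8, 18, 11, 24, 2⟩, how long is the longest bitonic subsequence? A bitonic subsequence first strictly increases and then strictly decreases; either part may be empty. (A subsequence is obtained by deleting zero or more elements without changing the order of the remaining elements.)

6

One longest bitonic subsequence is 2, 7, 10, 18, 11, 2 (positions 1,2,3,5,6,8): it rises to 18 then falls. Length 6 is optimal.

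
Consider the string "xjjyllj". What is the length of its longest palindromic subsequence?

One longest palindromic subsequence is jllj (positions 2,5,6,7); it reads the same forward and backward, and the interval DP gives dp[1][7] = 4.

4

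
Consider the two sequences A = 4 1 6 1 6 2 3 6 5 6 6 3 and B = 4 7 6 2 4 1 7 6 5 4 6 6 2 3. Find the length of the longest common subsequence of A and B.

8

A longest common subsequence is 4, 6, 1, 6, 5, 6, 6, 3 (length 8); the LCS DP confirms no longer common subsequence exists.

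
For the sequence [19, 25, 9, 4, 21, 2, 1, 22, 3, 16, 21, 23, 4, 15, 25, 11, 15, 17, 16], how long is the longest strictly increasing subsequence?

One longest increasing subsequence is 2, 3, 16, 21, 23, 25 (positions 6,9,10,11,12,15), of length 6; no longer one exists.

6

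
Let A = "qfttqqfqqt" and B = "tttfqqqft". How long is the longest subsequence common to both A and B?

Backtracking the LCS table gives one alignment: t (A3,B2) → t (A4,B3) → q (A5,B6) → q (A6,B7) → f (A7,B8) → t (A10,B9).
So the longest common subsequence has length 6.

6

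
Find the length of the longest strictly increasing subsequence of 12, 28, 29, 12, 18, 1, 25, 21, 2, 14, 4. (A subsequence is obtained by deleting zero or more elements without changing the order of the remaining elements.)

3

Scanning left to right, the best length ending at each element is: 12→1, 28→2, 29→3, 12→1, 18→2, 1→1, 25→3, 21→3, 2→2, 14→3, 4→3.
So the longest increasing subsequence has length 3, e.g. 12, 28, 29.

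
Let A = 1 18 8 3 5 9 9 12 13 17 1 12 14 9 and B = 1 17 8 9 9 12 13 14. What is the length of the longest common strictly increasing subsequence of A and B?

For each value that appears in both, track the longest common increasing run ending there.
The best achievable length is 6; one witness is 1, 8, 9, 12, 13, 14 (A-positions 1,3,6,8,9,13, B-positions 1,3,4,6,7,8).

6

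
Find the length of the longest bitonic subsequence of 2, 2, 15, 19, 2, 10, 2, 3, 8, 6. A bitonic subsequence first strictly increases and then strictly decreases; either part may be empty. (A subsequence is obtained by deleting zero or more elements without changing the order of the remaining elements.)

One longest bitonic subsequence is 2, 15, 19, 10, 8, 6 (positions 1,3,4,6,9,10): it rises to 19 then falls. Length 6 is optimal.

6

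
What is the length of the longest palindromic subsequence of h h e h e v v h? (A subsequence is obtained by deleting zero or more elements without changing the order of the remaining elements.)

One longest palindromic subsequence is heheh (positions 1,3,4,5,8); it reads the same forward and backward, and the interval DP gives dp[1][8] = 5.

5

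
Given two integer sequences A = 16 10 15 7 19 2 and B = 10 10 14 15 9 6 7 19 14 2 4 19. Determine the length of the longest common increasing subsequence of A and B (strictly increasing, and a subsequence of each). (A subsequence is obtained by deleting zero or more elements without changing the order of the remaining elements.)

3

For each value that appears in both, track the longest common increasing run ending there.
The best achievable length is 3; one witness is 10, 15, 19 (A-positions 2,3,5, B-positions 1,4,8).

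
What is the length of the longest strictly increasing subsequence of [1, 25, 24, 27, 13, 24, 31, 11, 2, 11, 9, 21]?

4

Scanning left to right, the best length ending at each element is: 1→1, 25→2, 24→2, 27→3, 13→2, 24→3, 31→4, 11→2, 2→2, 11→3, 9→3, 21→4.
So the longest increasing subsequence has length 4, e.g. 1, 25, 27, 31.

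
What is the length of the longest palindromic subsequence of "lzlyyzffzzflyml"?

8

One longest palindromic subsequence is lyfzzfyl (positions 1,5,8,9,10,11,13,15); it reads the same forward and backward, and the interval DP gives dp[1][15] = 8.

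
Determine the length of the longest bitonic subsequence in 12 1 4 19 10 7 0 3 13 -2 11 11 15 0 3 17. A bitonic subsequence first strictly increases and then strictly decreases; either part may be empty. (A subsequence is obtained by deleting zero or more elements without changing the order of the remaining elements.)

One longest bitonic subsequence is 1, 4, 19, 10, 7, 3, 0 (positions 2,3,4,5,6,8,14): it rises to 19 then falls. Length 7 is optimal.

7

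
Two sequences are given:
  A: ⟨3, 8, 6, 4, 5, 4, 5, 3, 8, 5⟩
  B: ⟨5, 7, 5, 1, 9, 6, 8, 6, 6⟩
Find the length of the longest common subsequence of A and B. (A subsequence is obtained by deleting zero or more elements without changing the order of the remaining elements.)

A longest common subsequence is 5, 5, 8 (length 3); the LCS DP confirms no longer common subsequence exists.

3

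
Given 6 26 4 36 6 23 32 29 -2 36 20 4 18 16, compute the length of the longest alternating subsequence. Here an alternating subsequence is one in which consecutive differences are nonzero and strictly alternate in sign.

11

Track the best alternating length ending on an up-step vs a down-step at each position: up/down = 1/1, 2/1, 1/3, 4/1, 4/5, 6/5, 6/5, 6/7, 1/7, 8/1, 8/9, 8/9, 10/9, 10/11.
The maximum over both is 11; one such subsequence is 6, 26, 4, 36, 6, 32, 29, 36, 4, 18, 16.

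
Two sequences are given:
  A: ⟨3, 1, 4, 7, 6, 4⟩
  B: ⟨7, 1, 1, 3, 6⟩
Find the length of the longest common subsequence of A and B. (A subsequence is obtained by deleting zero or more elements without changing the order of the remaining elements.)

A longest common subsequence is 3, 6 (length 2); the LCS DP confirms no longer common subsequence exists.

2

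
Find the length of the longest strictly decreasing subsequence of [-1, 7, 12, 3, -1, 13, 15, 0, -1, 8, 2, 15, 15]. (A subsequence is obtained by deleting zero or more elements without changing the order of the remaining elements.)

4

Scanning left to right, the best length ending at each element is: -1→1, 7→1, 12→1, 3→2, -1→3, 13→1, 15→1, 0→3, -1→4, 8→2, 2→3, 15→1, 15→1.
So the longest decreasing subsequence has length 4, e.g. 7, 3, 0, -1.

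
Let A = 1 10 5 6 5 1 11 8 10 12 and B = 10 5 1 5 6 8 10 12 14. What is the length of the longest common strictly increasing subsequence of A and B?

6

For each value that appears in both, track the longest common increasing run ending there.
The best achievable length is 6; one witness is 1, 5, 6, 8, 10, 12 (A-positions 1,3,4,8,9,10, B-positions 3,4,5,6,7,8).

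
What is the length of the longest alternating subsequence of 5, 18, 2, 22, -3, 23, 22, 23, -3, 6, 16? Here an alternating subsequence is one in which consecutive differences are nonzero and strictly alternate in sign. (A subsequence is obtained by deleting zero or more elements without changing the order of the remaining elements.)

Track the best alternating length ending on an up-step vs a down-step at each position: up/down = 1/1, 2/1, 1/3, 4/1, 1/5, 6/1, 6/7, 8/1, 1/9, 10/9, 10/9.
The maximum over both is 10; one such subsequence is 5, 18, 2, 22, -3, 23, 22, 23, -3, 6.

10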